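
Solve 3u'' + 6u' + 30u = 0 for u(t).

Divide through by 3: u'' + 2u' + 10u = 0.
Characteristic equation r² + 2r + 10 = 0 has discriminant (2)² - 4·(10) = -36 < 0, so r = -1 ± 3i.
Hence u_h = C1*cos(3*t)*exp(-t) + C2*exp(-t)*sin(3*t).

u = C1*cos(3*t)*exp(-t) + C2*exp(-t)*sin(3*t)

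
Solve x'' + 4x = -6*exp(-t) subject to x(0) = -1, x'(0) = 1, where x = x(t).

Characteristic equation r² + 4 = 0 has discriminant (0)² - 4·(4) = -16 < 0, so r = ± 2i.
Hence x_h = C1*cos(2*t) + C2*sin(2*t).
Try x_p = A*exp(-t). Substituting into the equation and dividing by exp(-t) gives A = -6/5, so x_p = -6*exp(-t)/5.
General solution: x = -6*exp(-t)/5 + C1*cos(2*t) + C2*sin(2*t).
Apply the initial conditions: x(0) = -6/5 + C1 = -1 and x'(0) = 6/5 + 2*C2 = 1. Solving gives C1 = 1/5, C2 = -1/10.

x = -6*exp(-t)/5 - sin(2*t)/10 + cos(2*t)/5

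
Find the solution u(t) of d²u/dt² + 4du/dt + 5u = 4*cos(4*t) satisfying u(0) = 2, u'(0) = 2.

u = -44*cos(4*t)/377 + 64*sin(4*t)/377 + 798*cos(t)*exp(-2*t)/377 + 2094*exp(-2*t)*sin(t)/377

Characteristic equation r² + 4r + 5 = 0 has discriminant (4)² - 4·(5) = -4 < 0, so r = -2 ± i.
Hence u_h = C1*cos(t)*exp(-2*t) + C2*exp(-2*t)*sin(t).
Try u_p = A*cos(4*t) + B*sin(4*t). Substituting and equating the coefficients of cos(4t) and sin(4t) gives A = -44/377, B = 64/377, so u_p = -44*cos(4*t)/377 + 64*sin(4*t)/377.
General solution: u = -44*cos(4*t)/377 + 64*sin(4*t)/377 + C1*cos(t)*exp(-2*t) + C2*exp(-2*t)*sin(t).
Apply the initial conditions: u(0) = -44/377 + C1 = 2 and u'(0) = 256/377 + C2 - 2*C1 = 2. Solving gives C1 = 798/377, C2 = 2094/377.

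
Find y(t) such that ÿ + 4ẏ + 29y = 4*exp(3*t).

Characteristic equation r² + 4r + 29 = 0 has discriminant (4)² - 4·(29) = -100 < 0, so r = -2 ± 5i.
Hence y_h = C1*cos(5*t)*exp(-2*t) + C2*exp(-2*t)*sin(5*t).
Try y_p = A*exp(3*t). Substituting into the equation and dividing by exp(3*t) gives A = 2/25, so y_p = 2*exp(3*t)/25.

y = 2*exp(3*t)/25 + C1*cos(5*t)*exp(-2*t) + C2*exp(-2*t)*sin(5*t)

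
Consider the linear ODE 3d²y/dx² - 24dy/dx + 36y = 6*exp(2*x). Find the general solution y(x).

y = C1*exp(2*x) + C2*exp(6*x) - x*exp(2*x)/2

Divide through by 3: y'' - 8y' + 12y = 2*exp(2*x).
Characteristic equation r² - 8r + 12 = 0 factors as (r - 2)(r - 6) = 0, so r = 2, 6.
Hence y_h = C1*exp(2*x) + C2*exp(6*x).
Since exp(2*x) solves the homogeneous equation (r = 2 is a root of multiplicity 1), multiply the trial by x. Try y_p = A*x*exp(2*x). Substituting into the equation and dividing by exp(2*x) gives A = -1/2, so y_p = -x*exp(2*x)/2.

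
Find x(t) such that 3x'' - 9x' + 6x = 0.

x = C1*exp(2*t) + C2*exp(t)

Divide through by 3: x'' - 3x' + 2x = 0.
Characteristic equation r² - 3r + 2 = 0 factors as (r - 2)(r - 1) = 0, so r = 2, 1.
Hence x_h = C1*exp(2*t) + C2*exp(t).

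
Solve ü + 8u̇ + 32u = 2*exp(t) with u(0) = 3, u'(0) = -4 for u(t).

Characteristic equation r² + 8r + 32 = 0 has discriminant (8)² - 4·(32) = -64 < 0, so r = -4 ± 4i.
Hence u_h = C1*cos(4*t)*exp(-4*t) + C2*exp(-4*t)*sin(4*t).
Try u_p = A*exp(t). Substituting into the equation and dividing by exp(t) gives A = 2/41, so u_p = 2*exp(t)/41.
General solution: u = 2*exp(t)/41 + C1*cos(4*t)*exp(-4*t) + C2*exp(-4*t)*sin(4*t).
Apply the initial conditions: u(0) = 2/41 + C1 = 3 and u'(0) = 2/41 - 4*C1 + 4*C2 = -4. Solving gives C1 = 121/41, C2 = 159/82.

u = 2*exp(t)/41 + 121*cos(4*t)*exp(-4*t)/41 + 159*exp(-4*t)*sin(4*t)/82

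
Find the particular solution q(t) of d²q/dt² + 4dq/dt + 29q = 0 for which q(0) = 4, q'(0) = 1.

q = 4*cos(5*t)*exp(-2*t) + 9*exp(-2*t)*sin(5*t)/5

Characteristic equation r² + 4r + 29 = 0 has discriminant (4)² - 4·(29) = -100 < 0, so r = -2 ± 5i.
Hence q_h = C1*cos(5*t)*exp(-2*t) + C2*exp(-2*t)*sin(5*t).
Apply the initial conditions: q(0) = C1 = 4 and q'(0) = -2*C1 + 5*C2 = 1. Solving gives C1 = 4, C2 = 9/5.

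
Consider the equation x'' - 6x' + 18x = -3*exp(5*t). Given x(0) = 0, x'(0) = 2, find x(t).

x = -3*exp(5*t)/13 + 3*cos(3*t)*exp(3*t)/13 + 32*exp(3*t)*sin(3*t)/39

Characteristic equation r² - 6r + 18 = 0 has discriminant (-6)² - 4·(18) = -36 < 0, so r = 3 ± 3i.
Hence x_h = C1*cos(3*t)*exp(3*t) + C2*exp(3*t)*sin(3*t).
Try x_p = A*exp(5*t). Substituting into the equation and dividing by exp(5*t) gives A = -3/13, so x_p = -3*exp(5*t)/13.
General solution: x = -3*exp(5*t)/13 + C1*cos(3*t)*exp(3*t) + C2*exp(3*t)*sin(3*t).
Apply the initial conditions: x(0) = -3/13 + C1 = 0 and x'(0) = -15/13 + 3*C1 + 3*C2 = 2. Solving gives C1 = 3/13, C2 = 32/39.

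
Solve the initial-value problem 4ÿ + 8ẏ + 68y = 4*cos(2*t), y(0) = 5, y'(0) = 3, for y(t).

Divide through by 4: y'' + 2y' + 17y = cos(2*t).
Characteristic equation r² + 2r + 17 = 0 has discriminant (2)² - 4·(17) = -64 < 0, so r = -1 ± 4i.
Hence y_h = C1*cos(4*t)*exp(-t) + C2*exp(-t)*sin(4*t).
Try y_p = A*cos(2*t) + B*sin(2*t). Substituting and equating the coefficients of cos(2t) and sin(2t) gives A = 13/185, B = 4/185, so y_p = 4*sin(2*t)/185 + 13*cos(2*t)/185.
General solution: y = 4*sin(2*t)/185 + 13*cos(2*t)/185 + C1*cos(4*t)*exp(-t) + C2*exp(-t)*sin(4*t).
Apply the initial conditions: y(0) = 13/185 + C1 = 5 and y'(0) = 8/185 - C1 + 4*C2 = 3. Solving gives C1 = 912/185, C2 = 1459/740.

y = 4*sin(2*t)/185 + 13*cos(2*t)/185 + 912*cos(4*t)*exp(-t)/185 + 1459*exp(-t)*sin(4*t)/740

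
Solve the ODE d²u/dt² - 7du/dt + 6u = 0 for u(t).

u = C1*exp(6*t) + C2*exp(t)

Characteristic equation r² - 7r + 6 = 0 factors as (r - 6)(r - 1) = 0, so r = 6, 1.
Hence u_h = C1*exp(6*t) + C2*exp(t).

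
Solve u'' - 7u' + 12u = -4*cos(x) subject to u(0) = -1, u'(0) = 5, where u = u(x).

Characteristic equation r² - 7r + 12 = 0 factors as (r - 4)(r - 3) = 0, so r = 4, 3.
Hence u_h = C1*exp(4*x) + C2*exp(3*x).
Try u_p = A*cos(x) + B*sin(x). Substituting and equating the coefficients of cos(x) and sin(x) gives A = -22/85, B = 14/85, so u_p = -22*cos(x)/85 + 14*sin(x)/85.
General solution: u = -22*cos(x)/85 + 14*sin(x)/85 + C1*exp(4*x) + C2*exp(3*x).
Apply the initial conditions: u(0) = -22/85 + C1 + C2 = -1 and u'(0) = 14/85 + 3*C2 + 4*C1 = 5. Solving gives C1 = 120/17, C2 = -39/5.

u = -39*exp(3*x)/5 - 22*cos(x)/85 + 14*sin(x)/85 + 120*exp(4*x)/17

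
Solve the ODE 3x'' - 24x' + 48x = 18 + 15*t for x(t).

Divide through by 3: x'' - 8x' + 16x = 6 + 5*t.
Characteristic equation r² - 8r + 16 = 0 has discriminant (-8)² - 4·(16) = 0, so r = 4 is a repeated root.
Hence x_h = (C1 + C2*t)*exp(4*t).
For the particular solution try x_p = A0 + A1*t. Substituting and matching coefficients of each power of t gives A0 = 17/32, A1 = 5/16, so x_p = 17/32 + 5*t/16.

x = 17/32 + 5*t/16 + C1*exp(4*t) + C2*t*exp(4*t)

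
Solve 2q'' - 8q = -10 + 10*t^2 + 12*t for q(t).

Divide through by 2: q'' - 4q = -5 + 5*t^2 + 6*t.
Characteristic equation r² - 4 = 0 factors as (r + 2)(r - 2) = 0, so r = -2, 2.
Hence q_h = C1*exp(-2*t) + C2*exp(2*t).
For the particular solution try q_p = A0 + A1*t + A2*t^2. Substituting and matching coefficients of each power of t gives A0 = 5/8, A1 = -3/2, A2 = -5/4, so q_p = 5/8 - 5*t^2/4 - 3*t/2.

q = 5/8 - 5*t**2/4 - 3*t/2 + C1*exp(-2*t) + C2*exp(2*t)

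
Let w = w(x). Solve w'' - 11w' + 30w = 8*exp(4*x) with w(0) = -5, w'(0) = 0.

w = -38*exp(5*x) + 4*exp(4*x) + 29*exp(6*x)

Characteristic equation r² - 11r + 30 = 0 factors as (r - 5)(r - 6) = 0, so r = 5, 6.
Hence w_h = C1*exp(5*x) + C2*exp(6*x).
Try w_p = A*exp(4*x). Substituting into the equation and dividing by exp(4*x) gives A = 4, so w_p = 4*exp(4*x).
General solution: w = 4*exp(4*x) + C1*exp(5*x) + C2*exp(6*x).
Apply the initial conditions: w(0) = 4 + C1 + C2 = -5 and w'(0) = 16 + 5*C1 + 6*C2 = 0. Solving gives C1 = -38, C2 = 29.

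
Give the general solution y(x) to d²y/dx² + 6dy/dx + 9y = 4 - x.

y = 14/27 - x/9 + C1*exp(-3*x) + C2*x*exp(-3*x)

Characteristic equation r² + 6r + 9 = 0 has discriminant (6)² - 4·(9) = 0, so r = -3 is a repeated root.
Hence y_h = (C1 + C2*x)*exp(-3*x).
For the particular solution try y_p = A0 + A1*x. Substituting and matching coefficients of each power of x gives A0 = 14/27, A1 = -1/9, so y_p = 14/27 - x/9.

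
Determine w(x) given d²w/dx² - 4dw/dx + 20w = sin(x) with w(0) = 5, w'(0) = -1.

Characteristic equation r² - 4r + 20 = 0 has discriminant (-4)² - 4·(20) = -64 < 0, so r = 2 ± 4i.
Hence w_h = C1*cos(4*x)*exp(2*x) + C2*exp(2*x)*sin(4*x).
Try w_p = A*cos(x) + B*sin(x). Substituting and equating the coefficients of cos(x) and sin(x) gives A = 4/377, B = 19/377, so w_p = 4*cos(x)/377 + 19*sin(x)/377.
General solution: w = 4*cos(x)/377 + 19*sin(x)/377 + C1*cos(4*x)*exp(2*x) + C2*exp(2*x)*sin(4*x).
Apply the initial conditions: w(0) = 4/377 + C1 = 5 and w'(0) = 19/377 + 2*C1 + 4*C2 = -1. Solving gives C1 = 1881/377, C2 = -2079/754.

w = 4*cos(x)/377 + 19*sin(x)/377 - 2079*exp(2*x)*sin(4*x)/754 + 1881*cos(4*x)*exp(2*x)/377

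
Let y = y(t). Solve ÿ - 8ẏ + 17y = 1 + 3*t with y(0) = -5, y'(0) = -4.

Characteristic equation r² - 8r + 17 = 0 has discriminant (-8)² - 4·(17) = -4 < 0, so r = 4 ± i.
Hence y_h = C1*cos(t)*exp(4*t) + C2*exp(4*t)*sin(t).
For the particular solution try y_p = A0 + A1*t. Substituting and matching coefficients of each power of t gives A0 = 41/289, A1 = 3/17, so y_p = 41/289 + 3*t/17.
General solution: y = 41/289 + 3*t/17 + C1*cos(t)*exp(4*t) + C2*exp(4*t)*sin(t).
Apply the initial conditions: y(0) = 41/289 + C1 = -5 and y'(0) = 3/17 + C2 + 4*C1 = -4. Solving gives C1 = -1486/289, C2 = 4737/289.

y = 41/289 + 3*t/17 - 1486*cos(t)*exp(4*t)/289 + 4737*exp(4*t)*sin(t)/289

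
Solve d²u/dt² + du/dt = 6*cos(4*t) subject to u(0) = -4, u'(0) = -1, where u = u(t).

Characteristic equation r² + r = 0 factors as (r + 1)r = 0, so r = -1, 0.
Hence u_h = C1*exp(-t) + C2.
Try u_p = A*cos(4*t) + B*sin(4*t). Substituting and equating the coefficients of cos(4t) and sin(4t) gives A = -6/17, B = 3/34, so u_p = -6*cos(4*t)/17 + 3*sin(4*t)/34.
General solution: u = C2 - 6*cos(4*t)/17 + 3*sin(4*t)/34 + C1*exp(-t).
Apply the initial conditions: u(0) = -6/17 + C1 + C2 = -4 and u'(0) = 6/17 - C1 = -1. Solving gives C1 = 23/17, C2 = -5.

u = -5 - 6*cos(4*t)/17 + 3*sin(4*t)/34 + 23*exp(-t)/17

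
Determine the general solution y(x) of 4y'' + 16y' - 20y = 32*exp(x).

y = C1*exp(-5*x) + C2*exp(x) + 4*x*exp(x)/3

Divide through by 4: y'' + 4y' - 5y = 8*exp(x).
Characteristic equation r² + 4r - 5 = 0 factors as (r + 5)(r - 1) = 0, so r = -5, 1.
Hence y_h = C1*exp(-5*x) + C2*exp(x).
Since exp(x) solves the homogeneous equation (r = 1 is a root of multiplicity 1), multiply the trial by x. Try y_p = A*x*exp(x). Substituting into the equation and dividing by exp(x) gives A = 4/3, so y_p = 4*x*exp(x)/3.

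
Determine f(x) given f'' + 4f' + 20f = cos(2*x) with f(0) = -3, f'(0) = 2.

Characteristic equation r² + 4r + 20 = 0 has discriminant (4)² - 4·(20) = -64 < 0, so r = -2 ± 4i.
Hence f_h = C1*cos(4*x)*exp(-2*x) + C2*exp(-2*x)*sin(4*x).
Try f_p = A*cos(2*x) + B*sin(2*x). Substituting and equating the coefficients of cos(2x) and sin(2x) gives A = 1/20, B = 1/40, so f_p = cos(2*x)/20 + sin(2*x)/40.
General solution: f = cos(2*x)/20 + sin(2*x)/40 + C1*cos(4*x)*exp(-2*x) + C2*exp(-2*x)*sin(4*x).
Apply the initial conditions: f(0) = 1/20 + C1 = -3 and f'(0) = 1/20 - 2*C1 + 4*C2 = 2. Solving gives C1 = -61/20, C2 = -83/80.

f = cos(2*x)/20 + sin(2*x)/40 - 83*exp(-2*x)*sin(4*x)/80 - 61*cos(4*x)*exp(-2*x)/20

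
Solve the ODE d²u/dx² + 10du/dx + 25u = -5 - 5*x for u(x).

Characteristic equation r² + 10r + 25 = 0 has discriminant (10)² - 4·(25) = 0, so r = -5 is a repeated root.
Hence u_h = (C1 + C2*x)*exp(-5*x).
For the particular solution try u_p = A0 + A1*x. Substituting and matching coefficients of each power of x gives A0 = -3/25, A1 = -1/5, so u_p = -3/25 - x/5.

u = -3/25 - x/5 + C1*exp(-5*x) + C2*x*exp(-5*x)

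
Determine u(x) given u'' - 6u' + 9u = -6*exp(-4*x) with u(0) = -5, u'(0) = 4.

u = -239*exp(3*x)/49 - 6*exp(-4*x)/49 + 127*x*exp(3*x)/7

Characteristic equation r² - 6r + 9 = 0 has discriminant (-6)² - 4·(9) = 0, so r = 3 is a repeated root.
Hence u_h = (C1 + C2*x)*exp(3*x).
Try u_p = A*exp(-4*x). Substituting into the equation and dividing by exp(-4*x) gives A = -6/49, so u_p = -6*exp(-4*x)/49.
General solution: u = -6*exp(-4*x)/49 + C1*exp(3*x) + C2*x*exp(3*x).
Apply the initial conditions: u(0) = -6/49 + C1 = -5 and u'(0) = 24/49 + C2 + 3*C1 = 4. Solving gives C1 = -239/49, C2 = 127/7.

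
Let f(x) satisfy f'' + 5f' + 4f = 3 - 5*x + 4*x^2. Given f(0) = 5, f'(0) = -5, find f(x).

Characteristic equation r² + 5r + 4 = 0 factors as (r + 1)(r + 4) = 0, so r = -1, -4.
Hence f_h = C1*exp(-x) + C2*exp(-4*x).
For the particular solution try f_p = A0 + A1*x + A2*x^2. Substituting and matching coefficients of each power of x gives A0 = 79/16, A1 = -15/4, A2 = 1, so f_p = 79/16 + x^2 - 15*x/4.
General solution: f = 79/16 + x^2 - 15*x/4 + C1*exp(-x) + C2*exp(-4*x).
Apply the initial conditions: f(0) = 79/16 + C1 + C2 = 5 and f'(0) = -15/4 - C1 - 4*C2 = -5. Solving gives C1 = -1/3, C2 = 19/48.

f = 79/16 + x**2 - 15*x/4 - exp(-x)/3 + 19*exp(-4*x)/48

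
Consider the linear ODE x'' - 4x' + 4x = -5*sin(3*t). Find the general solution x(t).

Characteristic equation r² - 4r + 4 = 0 has discriminant (-4)² - 4·(4) = 0, so r = 2 is a repeated root.
Hence x_h = (C1 + C2*t)*exp(2*t).
Try x_p = A*cos(3*t) + B*sin(3*t). Substituting and equating the coefficients of cos(3t) and sin(3t) gives A = -60/169, B = 25/169, so x_p = -60*cos(3*t)/169 + 25*sin(3*t)/169.

x = -60*cos(3*t)/169 + 25*sin(3*t)/169 + C1*exp(2*t) + C2*t*exp(2*t)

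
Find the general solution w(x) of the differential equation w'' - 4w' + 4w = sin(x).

w = 3*sin(x)/25 + 4*cos(x)/25 + C1*exp(2*x) + C2*x*exp(2*x)

Characteristic equation r² - 4r + 4 = 0 has discriminant (-4)² - 4·(4) = 0, so r = 2 is a repeated root.
Hence w_h = (C1 + C2*x)*exp(2*x).
Try w_p = A*cos(x) + B*sin(x). Substituting and equating the coefficients of cos(x) and sin(x) gives A = 4/25, B = 3/25, so w_p = 3*sin(x)/25 + 4*cos(x)/25.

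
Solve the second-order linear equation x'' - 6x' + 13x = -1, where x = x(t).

x = -1/13 + C1*cos(2*t)*exp(3*t) + C2*exp(3*t)*sin(2*t)

Characteristic equation r² - 6r + 13 = 0 has discriminant (-6)² - 4·(13) = -16 < 0, so r = 3 ± 2i.
Hence x_h = C1*cos(2*t)*exp(3*t) + C2*exp(3*t)*sin(2*t).
For the particular solution try x_p = A0. Substituting and matching coefficients of each power of t gives A0 = -1/13, so x_p = -1/13.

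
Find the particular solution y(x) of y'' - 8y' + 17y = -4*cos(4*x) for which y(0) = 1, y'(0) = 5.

Characteristic equation r² - 8r + 17 = 0 has discriminant (-8)² - 4·(17) = -4 < 0, so r = 4 ± i.
Hence y_h = C1*cos(x)*exp(4*x) + C2*exp(4*x)*sin(x).
Try y_p = A*cos(4*x) + B*sin(4*x). Substituting and equating the coefficients of cos(4x) and sin(4x) gives A = -4/1025, B = 128/1025, so y_p = -4*cos(4*x)/1025 + 128*sin(4*x)/1025.
General solution: y = -4*cos(4*x)/1025 + 128*sin(4*x)/1025 + C1*cos(x)*exp(4*x) + C2*exp(4*x)*sin(x).
Apply the initial conditions: y(0) = -4/1025 + C1 = 1 and y'(0) = 512/1025 + C2 + 4*C1 = 5. Solving gives C1 = 1029/1025, C2 = 497/1025.

y = -4*cos(4*x)/1025 + 128*sin(4*x)/1025 + 497*exp(4*x)*sin(x)/1025 + 1029*cos(x)*exp(4*x)/1025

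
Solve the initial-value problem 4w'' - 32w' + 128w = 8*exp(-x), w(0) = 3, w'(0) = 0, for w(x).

w = 2*exp(-x)/41 - 241*exp(4*x)*sin(4*x)/82 + 121*cos(4*x)*exp(4*x)/41

Divide through by 4: w'' - 8w' + 32w = 2*exp(-x).
Characteristic equation r² - 8r + 32 = 0 has discriminant (-8)² - 4·(32) = -64 < 0, so r = 4 ± 4i.
Hence w_h = C1*cos(4*x)*exp(4*x) + C2*exp(4*x)*sin(4*x).
Try w_p = A*exp(-x). Substituting into the equation and dividing by exp(-x) gives A = 2/41, so w_p = 2*exp(-x)/41.
General solution: w = 2*exp(-x)/41 + C1*cos(4*x)*exp(4*x) + C2*exp(4*x)*sin(4*x).
Apply the initial conditions: w(0) = 2/41 + C1 = 3 and w'(0) = -2/41 + 4*C1 + 4*C2 = 0. Solving gives C1 = 121/41, C2 = -241/82.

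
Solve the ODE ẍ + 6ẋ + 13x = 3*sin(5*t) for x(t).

x = -5*cos(5*t)/58 - sin(5*t)/29 + C1*cos(2*t)*exp(-3*t) + C2*exp(-3*t)*sin(2*t)

Characteristic equation r² + 6r + 13 = 0 has discriminant (6)² - 4·(13) = -16 < 0, so r = -3 ± 2i.
Hence x_h = C1*cos(2*t)*exp(-3*t) + C2*exp(-3*t)*sin(2*t).
Try x_p = A*cos(5*t) + B*sin(5*t). Substituting and equating the coefficients of cos(5t) and sin(5t) gives A = -5/58, B = -1/29, so x_p = -5*cos(5*t)/58 - sin(5*t)/29.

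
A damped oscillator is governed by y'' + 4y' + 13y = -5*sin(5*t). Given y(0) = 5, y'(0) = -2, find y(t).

y = 15*sin(5*t)/136 + 25*cos(5*t)/136 + 321*exp(-2*t)*sin(3*t)/136 + 655*cos(3*t)*exp(-2*t)/136

Characteristic equation r² + 4r + 13 = 0 has discriminant (4)² - 4·(13) = -36 < 0, so r = -2 ± 3i.
Hence y_h = C1*cos(3*t)*exp(-2*t) + C2*exp(-2*t)*sin(3*t).
Try y_p = A*cos(5*t) + B*sin(5*t). Substituting and equating the coefficients of cos(5t) and sin(5t) gives A = 25/136, B = 15/136, so y_p = 15*sin(5*t)/136 + 25*cos(5*t)/136.
General solution: y = 15*sin(5*t)/136 + 25*cos(5*t)/136 + C1*cos(3*t)*exp(-2*t) + C2*exp(-2*t)*sin(3*t).
Apply the initial conditions: y(0) = 25/136 + C1 = 5 and y'(0) = 75/136 - 2*C1 + 3*C2 = -2. Solving gives C1 = 655/136, C2 = 321/136.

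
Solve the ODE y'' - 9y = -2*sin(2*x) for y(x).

Characteristic equation r² - 9 = 0 factors as (r + 3)(r - 3) = 0, so r = -3, 3.
Hence y_h = C1*exp(-3*x) + C2*exp(3*x).
Try y_p = A*cos(2*x) + B*sin(2*x). Substituting and equating the coefficients of cos(2x) and sin(2x) gives A = 0, B = 2/13, so y_p = 2*sin(2*x)/13.

y = 2*sin(2*x)/13 + C1*exp(-3*x) + C2*exp(3*x)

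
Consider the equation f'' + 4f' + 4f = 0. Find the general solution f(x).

f = C1*exp(-2*x) + C2*x*exp(-2*x)

Characteristic equation r² + 4r + 4 = 0 has discriminant (4)² - 4·(4) = 0, so r = -2 is a repeated root.
Hence f_h = (C1 + C2*x)*exp(-2*x).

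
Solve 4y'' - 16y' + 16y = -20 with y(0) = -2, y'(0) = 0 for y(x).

Divide through by 4: y'' - 4y' + 4y = -5.
Characteristic equation r² - 4r + 4 = 0 has discriminant (-4)² - 4·(4) = 0, so r = 2 is a repeated root.
Hence y_h = (C1 + C2*x)*exp(2*x).
For the particular solution try y_p = A0. Substituting and matching coefficients of each power of x gives A0 = -5/4, so y_p = -5/4.
General solution: y = -5/4 + C1*exp(2*x) + C2*x*exp(2*x).
Apply the initial conditions: y(0) = -5/4 + C1 = -2 and y'(0) = C2 + 2*C1 = 0. Solving gives C1 = -3/4, C2 = 3/2.

y = -5/4 - 3*exp(2*x)/4 + 3*x*exp(2*x)/2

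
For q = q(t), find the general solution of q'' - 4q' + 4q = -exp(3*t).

q = -exp(3*t) + C1*exp(2*t) + C2*t*exp(2*t)

Characteristic equation r² - 4r + 4 = 0 has discriminant (-4)² - 4·(4) = 0, so r = 2 is a repeated root.
Hence q_h = (C1 + C2*t)*exp(2*t).
Try q_p = A*exp(3*t). Substituting into the equation and dividing by exp(3*t) gives A = -1, so q_p = -exp(3*t).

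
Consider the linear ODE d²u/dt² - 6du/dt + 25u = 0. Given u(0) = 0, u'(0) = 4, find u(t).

u = exp(3*t)*sin(4*t)

Characteristic equation r² - 6r + 25 = 0 has discriminant (-6)² - 4·(25) = -64 < 0, so r = 3 ± 4i.
Hence u_h = C1*cos(4*t)*exp(3*t) + C2*exp(3*t)*sin(4*t).
Apply the initial conditions: u(0) = C1 = 0 and u'(0) = 3*C1 + 4*C2 = 4. Solving gives C1 = 0, C2 = 1.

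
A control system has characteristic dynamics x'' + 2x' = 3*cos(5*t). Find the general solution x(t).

Characteristic equation r² + 2r = 0 factors as (r + 2)r = 0, so r = -2, 0.
Hence x_h = C1*exp(-2*t) + C2.
Try x_p = A*cos(5*t) + B*sin(5*t). Substituting and equating the coefficients of cos(5t) and sin(5t) gives A = -3/29, B = 6/145, so x_p = -3*cos(5*t)/29 + 6*sin(5*t)/145.

x = C2 - 3*cos(5*t)/29 + 6*sin(5*t)/145 + C1*exp(-2*t)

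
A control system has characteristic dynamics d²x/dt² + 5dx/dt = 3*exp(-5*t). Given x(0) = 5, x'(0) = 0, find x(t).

x = 128/25 - 3*exp(-5*t)/25 - 3*t*exp(-5*t)/5

Characteristic equation r² + 5r = 0 factors as (r + 5)r = 0, so r = -5, 0.
Hence x_h = C1*exp(-5*t) + C2.
Since exp(-5*t) solves the homogeneous equation (r = -5 is a root of multiplicity 1), multiply the trial by t. Try x_p = A*t*exp(-5*t). Substituting into the equation and dividing by exp(-5*t) gives A = -3/5, so x_p = -3*t*exp(-5*t)/5.
General solution: x = C2 + C1*exp(-5*t) - 3*t*exp(-5*t)/5.
Apply the initial conditions: x(0) = C1 + C2 = 5 and x'(0) = -3/5 - 5*C1 = 0. Solving gives C1 = -3/25, C2 = 128/25.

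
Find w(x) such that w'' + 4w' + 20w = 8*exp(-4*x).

Characteristic equation r² + 4r + 20 = 0 has discriminant (4)² - 4·(20) = -64 < 0, so r = -2 ± 4i.
Hence w_h = C1*cos(4*x)*exp(-2*x) + C2*exp(-2*x)*sin(4*x).
Try w_p = A*exp(-4*x). Substituting into the equation and dividing by exp(-4*x) gives A = 2/5, so w_p = 2*exp(-4*x)/5.

w = 2*exp(-4*x)/5 + C1*cos(4*x)*exp(-2*x) + C2*exp(-2*x)*sin(4*x)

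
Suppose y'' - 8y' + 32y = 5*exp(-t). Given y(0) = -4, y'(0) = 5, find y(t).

y = 5*exp(-t)/41 - 169*cos(4*t)*exp(4*t)/41 + 443*exp(4*t)*sin(4*t)/82

Characteristic equation r² - 8r + 32 = 0 has discriminant (-8)² - 4·(32) = -64 < 0, so r = 4 ± 4i.
Hence y_h = C1*cos(4*t)*exp(4*t) + C2*exp(4*t)*sin(4*t).
Try y_p = A*exp(-t). Substituting into the equation and dividing by exp(-t) gives A = 5/41, so y_p = 5*exp(-t)/41.
General solution: y = 5*exp(-t)/41 + C1*cos(4*t)*exp(4*t) + C2*exp(4*t)*sin(4*t).
Apply the initial conditions: y(0) = 5/41 + C1 = -4 and y'(0) = -5/41 + 4*C1 + 4*C2 = 5. Solving gives C1 = -169/41, C2 = 443/82.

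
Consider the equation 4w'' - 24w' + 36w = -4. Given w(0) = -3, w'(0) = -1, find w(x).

w = -1/9 - 26*exp(3*x)/9 + 23*x*exp(3*x)/3

Divide through by 4: w'' - 6w' + 9w = -1.
Characteristic equation r² - 6r + 9 = 0 has discriminant (-6)² - 4·(9) = 0, so r = 3 is a repeated root.
Hence w_h = (C1 + C2*x)*exp(3*x).
For the particular solution try w_p = A0. Substituting and matching coefficients of each power of x gives A0 = -1/9, so w_p = -1/9.
General solution: w = -1/9 + C1*exp(3*x) + C2*x*exp(3*x).
Apply the initial conditions: w(0) = -1/9 + C1 = -3 and w'(0) = C2 + 3*C1 = -1. Solving gives C1 = -26/9, C2 = 23/3.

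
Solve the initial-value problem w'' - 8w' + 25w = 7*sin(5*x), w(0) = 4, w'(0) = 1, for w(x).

Characteristic equation r² - 8r + 25 = 0 has discriminant (-8)² - 4·(25) = -36 < 0, so r = 4 ± 3i.
Hence w_h = C1*cos(3*x)*exp(4*x) + C2*exp(4*x)*sin(3*x).
Try w_p = A*cos(5*x) + B*sin(5*x). Substituting and equating the coefficients of cos(5x) and sin(5x) gives A = 7/40, B = 0, so w_p = 7*cos(5*x)/40.
General solution: w = 7*cos(5*x)/40 + C1*cos(3*x)*exp(4*x) + C2*exp(4*x)*sin(3*x).
Apply the initial conditions: w(0) = 7/40 + C1 = 4 and w'(0) = 3*C2 + 4*C1 = 1. Solving gives C1 = 153/40, C2 = -143/30.

w = 7*cos(5*x)/40 - 143*exp(4*x)*sin(3*x)/30 + 153*cos(3*x)*exp(4*x)/40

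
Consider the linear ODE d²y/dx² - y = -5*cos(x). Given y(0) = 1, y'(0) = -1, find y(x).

Characteristic equation r² - 1 = 0 factors as (r - 1)(r + 1) = 0, so r = 1, -1.
Hence y_h = C1*exp(x) + C2*exp(-x).
Try y_p = A*cos(x) + B*sin(x). Substituting and equating the coefficients of cos(x) and sin(x) gives A = 5/2, B = 0, so y_p = 5*cos(x)/2.
General solution: y = 5*cos(x)/2 + C1*exp(x) + C2*exp(-x).
Apply the initial conditions: y(0) = 5/2 + C1 + C2 = 1 and y'(0) = C1 - C2 = -1. Solving gives C1 = -5/4, C2 = -1/4.

y = -5*exp(x)/4 - exp(-x)/4 + 5*cos(x)/2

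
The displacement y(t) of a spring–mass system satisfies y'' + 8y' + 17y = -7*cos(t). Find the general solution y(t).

y = -7*cos(t)/20 - 7*sin(t)/40 + C1*cos(t)*exp(-4*t) + C2*exp(-4*t)*sin(t)

Characteristic equation r² + 8r + 17 = 0 has discriminant (8)² - 4·(17) = -4 < 0, so r = -4 ± i.
Hence y_h = C1*cos(t)*exp(-4*t) + C2*exp(-4*t)*sin(t).
Try y_p = A*cos(t) + B*sin(t). Substituting and equating the coefficients of cos(t) and sin(t) gives A = -7/20, B = -7/40, so y_p = -7*cos(t)/20 - 7*sin(t)/40.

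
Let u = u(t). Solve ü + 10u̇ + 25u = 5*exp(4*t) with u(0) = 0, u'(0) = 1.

u = -5*exp(-5*t)/81 + 5*exp(4*t)/81 + 4*t*exp(-5*t)/9

Characteristic equation r² + 10r + 25 = 0 has discriminant (10)² - 4·(25) = 0, so r = -5 is a repeated root.
Hence u_h = (C1 + C2*t)*exp(-5*t).
Try u_p = A*exp(4*t). Substituting into the equation and dividing by exp(4*t) gives A = 5/81, so u_p = 5*exp(4*t)/81.
General solution: u = 5*exp(4*t)/81 + C1*exp(-5*t) + C2*t*exp(-5*t).
Apply the initial conditions: u(0) = 5/81 + C1 = 0 and u'(0) = 20/81 + C2 - 5*C1 = 1. Solving gives C1 = -5/81, C2 = 4/9.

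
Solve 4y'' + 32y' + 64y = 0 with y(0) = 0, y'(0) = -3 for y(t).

y = -3*t*exp(-4*t)

Divide through by 4: y'' + 8y' + 16y = 0.
Characteristic equation r² + 8r + 16 = 0 has discriminant (8)² - 4·(16) = 0, so r = -4 is a repeated root.
Hence y_h = (C1 + C2*t)*exp(-4*t).
Apply the initial conditions: y(0) = C1 = 0 and y'(0) = C2 - 4*C1 = -3. Solving gives C1 = 0, C2 = -3.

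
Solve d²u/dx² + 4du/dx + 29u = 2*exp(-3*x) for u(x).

Characteristic equation r² + 4r + 29 = 0 has discriminant (4)² - 4·(29) = -100 < 0, so r = -2 ± 5i.
Hence u_h = C1*cos(5*x)*exp(-2*x) + C2*exp(-2*x)*sin(5*x).
Try u_p = A*exp(-3*x). Substituting into the equation and dividing by exp(-3*x) gives A = 1/13, so u_p = exp(-3*x)/13.

u = exp(-3*x)/13 + C1*cos(5*x)*exp(-2*x) + C2*exp(-2*x)*sin(5*x)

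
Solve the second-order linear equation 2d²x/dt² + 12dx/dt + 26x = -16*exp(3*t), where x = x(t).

Divide through by 2: x'' + 6x' + 13x = -8*exp(3*t).
Characteristic equation r² + 6r + 13 = 0 has discriminant (6)² - 4·(13) = -16 < 0, so r = -3 ± 2i.
Hence x_h = C1*cos(2*t)*exp(-3*t) + C2*exp(-3*t)*sin(2*t).
Try x_p = A*exp(3*t). Substituting into the equation and dividing by exp(3*t) gives A = -1/5, so x_p = -exp(3*t)/5.

x = -exp(3*t)/5 + C1*cos(2*t)*exp(-3*t) + C2*exp(-3*t)*sin(2*t)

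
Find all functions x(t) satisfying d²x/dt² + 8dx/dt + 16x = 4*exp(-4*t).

Characteristic equation r² + 8r + 16 = 0 has discriminant (8)² - 4·(16) = 0, so r = -4 is a repeated root.
Hence x_h = (C1 + C2*t)*exp(-4*t).
Since exp(-4*t) solves the homogeneous equation (r = -4 is a root of multiplicity 2), multiply the trial by t^2. Try x_p = A*t^2*exp(-4*t). Substituting into the equation and dividing by exp(-4*t) gives A = 2, so x_p = 2*t^2*exp(-4*t).

x = C1*exp(-4*t) + 2*t**2*exp(-4*t) + C2*t*exp(-4*t)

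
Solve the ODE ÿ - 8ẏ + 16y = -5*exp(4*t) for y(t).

Characteristic equation r² - 8r + 16 = 0 has discriminant (-8)² - 4·(16) = 0, so r = 4 is a repeated root.
Hence y_h = (C1 + C2*t)*exp(4*t).
Since exp(4*t) solves the homogeneous equation (r = 4 is a root of multiplicity 2), multiply the trial by t^2. Try y_p = A*t^2*exp(4*t). Substituting into the equation and dividing by exp(4*t) gives A = -5/2, so y_p = -5*t^2*exp(4*t)/2.

y = C1*exp(4*t) - 5*t**2*exp(4*t)/2 + C2*t*exp(4*t)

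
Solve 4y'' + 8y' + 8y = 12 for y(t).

y = 3/2 + C1*cos(t)*exp(-t) + C2*exp(-t)*sin(t)

Divide through by 4: y'' + 2y' + 2y = 3.
Characteristic equation r² + 2r + 2 = 0 has discriminant (2)² - 4·(2) = -4 < 0, so r = -1 ± i.
Hence y_h = C1*cos(t)*exp(-t) + C2*exp(-t)*sin(t).
For the particular solution try y_p = A0. Substituting and matching coefficients of each power of t gives A0 = 3/2, so y_p = 3/2.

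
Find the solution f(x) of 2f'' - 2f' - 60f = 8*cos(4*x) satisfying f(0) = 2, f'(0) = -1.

f = -46*cos(4*x)/533 - 4*sin(4*x)/533 + 123*exp(6*x)/143 + 553*exp(-5*x)/451

Divide through by 2: f'' - f' - 30f = 4*cos(4*x).
Characteristic equation r² - r - 30 = 0 factors as (r + 5)(r - 6) = 0, so r = -5, 6.
Hence f_h = C1*exp(-5*x) + C2*exp(6*x).
Try f_p = A*cos(4*x) + B*sin(4*x). Substituting and equating the coefficients of cos(4x) and sin(4x) gives A = -46/533, B = -4/533, so f_p = -46*cos(4*x)/533 - 4*sin(4*x)/533.
General solution: f = -46*cos(4*x)/533 - 4*sin(4*x)/533 + C1*exp(-5*x) + C2*exp(6*x).
Apply the initial conditions: f(0) = -46/533 + C1 + C2 = 2 and f'(0) = -16/533 - 5*C1 + 6*C2 = -1. Solving gives C1 = 553/451, C2 = 123/143.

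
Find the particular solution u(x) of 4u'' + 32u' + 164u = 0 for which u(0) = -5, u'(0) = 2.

u = -5*cos(5*x)*exp(-4*x) - 18*exp(-4*x)*sin(5*x)/5

Divide through by 4: u'' + 8u' + 41u = 0.
Characteristic equation r² + 8r + 41 = 0 has discriminant (8)² - 4·(41) = -100 < 0, so r = -4 ± 5i.
Hence u_h = C1*cos(5*x)*exp(-4*x) + C2*exp(-4*x)*sin(5*x).
Apply the initial conditions: u(0) = C1 = -5 and u'(0) = -4*C1 + 5*C2 = 2. Solving gives C1 = -5, C2 = -18/5.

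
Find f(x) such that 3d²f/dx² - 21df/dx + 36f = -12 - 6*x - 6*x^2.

Divide through by 3: f'' - 7f' + 12f = -4 - 2*x - 2*x^2.
Characteristic equation r² - 7r + 12 = 0 factors as (r - 4)(r - 3) = 0, so r = 4, 3.
Hence f_h = C1*exp(4*x) + C2*exp(3*x).
For the particular solution try f_p = A0 + A1*x + A2*x^2. Substituting and matching coefficients of each power of x gives A0 = -223/432, A1 = -13/36, A2 = -1/6, so f_p = -223/432 - 13*x/36 - x^2/6.

f = -223/432 - 13*x/36 - x**2/6 + C1*exp(4*x) + C2*exp(3*x)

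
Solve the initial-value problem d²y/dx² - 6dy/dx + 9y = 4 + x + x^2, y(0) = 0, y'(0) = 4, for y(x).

y = 16/27 - 16*exp(3*x)/27 + x**2/9 + 7*x/27 + 149*x*exp(3*x)/27

Characteristic equation r² - 6r + 9 = 0 has discriminant (-6)² - 4·(9) = 0, so r = 3 is a repeated root.
Hence y_h = (C1 + C2*x)*exp(3*x).
For the particular solution try y_p = A0 + A1*x + A2*x^2. Substituting and matching coefficients of each power of x gives A0 = 16/27, A1 = 7/27, A2 = 1/9, so y_p = 16/27 + x^2/9 + 7*x/27.
General solution: y = 16/27 + x^2/9 + 7*x/27 + C1*exp(3*x) + C2*x*exp(3*x).
Apply the initial conditions: y(0) = 16/27 + C1 = 0 and y'(0) = 7/27 + C2 + 3*C1 = 4. Solving gives C1 = -16/27, C2 = 149/27.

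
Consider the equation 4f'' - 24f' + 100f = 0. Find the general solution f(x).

Divide through by 4: f'' - 6f' + 25f = 0.
Characteristic equation r² - 6r + 25 = 0 has discriminant (-6)² - 4·(25) = -64 < 0, so r = 3 ± 4i.
Hence f_h = C1*cos(4*x)*exp(3*x) + C2*exp(3*x)*sin(4*x).

f = C1*cos(4*x)*exp(3*x) + C2*exp(3*x)*sin(4*x)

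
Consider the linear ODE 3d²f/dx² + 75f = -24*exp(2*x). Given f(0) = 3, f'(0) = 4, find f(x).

f = -8*exp(2*x)/29 + 95*cos(5*x)/29 + 132*sin(5*x)/145

Divide through by 3: f'' + 25f = -8*exp(2*x).
Characteristic equation r² + 25 = 0 has discriminant (0)² - 4·(25) = -100 < 0, so r = ± 5i.
Hence f_h = C1*cos(5*x) + C2*sin(5*x).
Try f_p = A*exp(2*x). Substituting into the equation and dividing by exp(2*x) gives A = -8/29, so f_p = -8*exp(2*x)/29.
General solution: f = -8*exp(2*x)/29 + C1*cos(5*x) + C2*sin(5*x).
Apply the initial conditions: f(0) = -8/29 + C1 = 3 and f'(0) = -16/29 + 5*C2 = 4. Solving gives C1 = 95/29, C2 = 132/145.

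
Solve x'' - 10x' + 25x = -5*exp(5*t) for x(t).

x = C1*exp(5*t) - 5*t**2*exp(5*t)/2 + C2*t*exp(5*t)

Characteristic equation r² - 10r + 25 = 0 has discriminant (-10)² - 4·(25) = 0, so r = 5 is a repeated root.
Hence x_h = (C1 + C2*t)*exp(5*t).
Since exp(5*t) solves the homogeneous equation (r = 5 is a root of multiplicity 2), multiply the trial by t^2. Try x_p = A*t^2*exp(5*t). Substituting into the equation and dividing by exp(5*t) gives A = -5/2, so x_p = -5*t^2*exp(5*t)/2.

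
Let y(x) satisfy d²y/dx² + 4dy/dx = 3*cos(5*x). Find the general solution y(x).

y = C2 - 3*cos(5*x)/41 + 12*sin(5*x)/205 + C1*exp(-4*x)

Characteristic equation r² + 4r = 0 factors as (r + 4)r = 0, so r = -4, 0.
Hence y_h = C1*exp(-4*x) + C2.
Try y_p = A*cos(5*x) + B*sin(5*x). Substituting and equating the coefficients of cos(5x) and sin(5x) gives A = -3/41, B = 12/205, so y_p = -3*cos(5*x)/41 + 12*sin(5*x)/205.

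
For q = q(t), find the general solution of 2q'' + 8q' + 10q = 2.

q = 1/5 + C1*cos(t)*exp(-2*t) + C2*exp(-2*t)*sin(t)

Divide through by 2: q'' + 4q' + 5q = 1.
Characteristic equation r² + 4r + 5 = 0 has discriminant (4)² - 4·(5) = -4 < 0, so r = -2 ± i.
Hence q_h = C1*cos(t)*exp(-2*t) + C2*exp(-2*t)*sin(t).
For the particular solution try q_p = A0. Substituting and matching coefficients of each power of t gives A0 = 1/5, so q_p = 1/5.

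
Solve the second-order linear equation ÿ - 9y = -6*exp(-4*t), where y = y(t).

Characteristic equation r² - 9 = 0 factors as (r + 3)(r - 3) = 0, so r = -3, 3.
Hence y_h = C1*exp(-3*t) + C2*exp(3*t).
Try y_p = A*exp(-4*t). Substituting into the equation and dividing by exp(-4*t) gives A = -6/7, so y_p = -6*exp(-4*t)/7.

y = -6*exp(-4*t)/7 + C1*exp(-3*t) + C2*exp(3*t)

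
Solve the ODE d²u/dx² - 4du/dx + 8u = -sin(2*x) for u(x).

Characteristic equation r² - 4r + 8 = 0 has discriminant (-4)² - 4·(8) = -16 < 0, so r = 2 ± 2i.
Hence u_h = C1*cos(2*x)*exp(2*x) + C2*exp(2*x)*sin(2*x).
Try u_p = A*cos(2*x) + B*sin(2*x). Substituting and equating the coefficients of cos(2x) and sin(2x) gives A = -1/10, B = -1/20, so u_p = -cos(2*x)/10 - sin(2*x)/20.

u = -cos(2*x)/10 - sin(2*x)/20 + C1*cos(2*x)*exp(2*x) + C2*exp(2*x)*sin(2*x)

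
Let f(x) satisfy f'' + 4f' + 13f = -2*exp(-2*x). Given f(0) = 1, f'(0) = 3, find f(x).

Characteristic equation r² + 4r + 13 = 0 has discriminant (4)² - 4·(13) = -36 < 0, so r = -2 ± 3i.
Hence f_h = C1*cos(3*x)*exp(-2*x) + C2*exp(-2*x)*sin(3*x).
Try f_p = A*exp(-2*x). Substituting into the equation and dividing by exp(-2*x) gives A = -2/9, so f_p = -2*exp(-2*x)/9.
General solution: f = -2*exp(-2*x)/9 + C1*cos(3*x)*exp(-2*x) + C2*exp(-2*x)*sin(3*x).
Apply the initial conditions: f(0) = -2/9 + C1 = 1 and f'(0) = 4/9 - 2*C1 + 3*C2 = 3. Solving gives C1 = 11/9, C2 = 5/3.

f = -2*exp(-2*x)/9 + 5*exp(-2*x)*sin(3*x)/3 + 11*cos(3*x)*exp(-2*x)/9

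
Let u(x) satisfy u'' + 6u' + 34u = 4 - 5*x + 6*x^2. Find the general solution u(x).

u = 1417/9826 - 121*x/578 + 3*x**2/17 + C1*cos(5*x)*exp(-3*x) + C2*exp(-3*x)*sin(5*x)

Characteristic equation r² + 6r + 34 = 0 has discriminant (6)² - 4·(34) = -100 < 0, so r = -3 ± 5i.
Hence u_h = C1*cos(5*x)*exp(-3*x) + C2*exp(-3*x)*sin(5*x).
For the particular solution try u_p = A0 + A1*x + A2*x^2. Substituting and matching coefficients of each power of x gives A0 = 1417/9826, A1 = -121/578, A2 = 3/17, so u_p = 1417/9826 - 121*x/578 + 3*x^2/17.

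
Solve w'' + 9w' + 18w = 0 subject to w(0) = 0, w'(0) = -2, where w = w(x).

w = -2*exp(-3*x)/3 + 2*exp(-6*x)/3

Characteristic equation r² + 9r + 18 = 0 factors as (r + 6)(r + 3) = 0, so r = -6, -3.
Hence w_h = C1*exp(-6*x) + C2*exp(-3*x).
Apply the initial conditions: w(0) = C1 + C2 = 0 and w'(0) = -6*C1 - 3*C2 = -2. Solving gives C1 = 2/3, C2 = -2/3.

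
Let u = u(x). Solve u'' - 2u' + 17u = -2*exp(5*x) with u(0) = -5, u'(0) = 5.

u = -exp(5*x)/16 - 79*cos(4*x)*exp(x)/16 + 41*exp(x)*sin(4*x)/16

Characteristic equation r² - 2r + 17 = 0 has discriminant (-2)² - 4·(17) = -64 < 0, so r = 1 ± 4i.
Hence u_h = C1*cos(4*x)*exp(x) + C2*exp(x)*sin(4*x).
Try u_p = A*exp(5*x). Substituting into the equation and dividing by exp(5*x) gives A = -1/16, so u_p = -exp(5*x)/16.
General solution: u = -exp(5*x)/16 + C1*cos(4*x)*exp(x) + C2*exp(x)*sin(4*x).
Apply the initial conditions: u(0) = -1/16 + C1 = -5 and u'(0) = -5/16 + C1 + 4*C2 = 5. Solving gives C1 = -79/16, C2 = 41/16.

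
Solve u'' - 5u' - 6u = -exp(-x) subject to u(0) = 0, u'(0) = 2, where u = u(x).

Characteristic equation r² - 5r - 6 = 0 factors as (r - 6)(r + 1) = 0, so r = 6, -1.
Hence u_h = C1*exp(6*x) + C2*exp(-x).
Since exp(-x) solves the homogeneous equation (r = -1 is a root of multiplicity 1), multiply the trial by x. Try u_p = A*x*exp(-x). Substituting into the equation and dividing by exp(-x) gives A = 1/7, so u_p = x*exp(-x)/7.
General solution: u = C1*exp(6*x) + C2*exp(-x) + x*exp(-x)/7.
Apply the initial conditions: u(0) = C1 + C2 = 0 and u'(0) = 1/7 - C2 + 6*C1 = 2. Solving gives C1 = 13/49, C2 = -13/49.

u = -13*exp(-x)/49 + 13*exp(6*x)/49 + x*exp(-x)/7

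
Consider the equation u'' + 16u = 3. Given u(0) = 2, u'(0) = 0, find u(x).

u = 3/16 + 29*cos(4*x)/16

Characteristic equation r² + 16 = 0 has discriminant (0)² - 4·(16) = -64 < 0, so r = ± 4i.
Hence u_h = C1*cos(4*x) + C2*sin(4*x).
For the particular solution try u_p = A0. Substituting and matching coefficients of each power of x gives A0 = 3/16, so u_p = 3/16.
General solution: u = 3/16 + C1*cos(4*x) + C2*sin(4*x).
Apply the initial conditions: u(0) = 3/16 + C1 = 2 and u'(0) = 4*C2 = 0. Solving gives C1 = 29/16, C2 = 0.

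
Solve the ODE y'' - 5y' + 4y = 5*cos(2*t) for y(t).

Characteristic equation r² - 5r + 4 = 0 factors as (r - 4)(r - 1) = 0, so r = 4, 1.
Hence y_h = C1*exp(4*t) + C2*exp(t).
Try y_p = A*cos(2*t) + B*sin(2*t). Substituting and equating the coefficients of cos(2t) and sin(2t) gives A = 0, B = -1/2, so y_p = -sin(2*t)/2.

y = -sin(2*t)/2 + C1*exp(4*t) + C2*exp(t)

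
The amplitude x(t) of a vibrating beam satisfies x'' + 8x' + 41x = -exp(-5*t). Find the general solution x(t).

Characteristic equation r² + 8r + 41 = 0 has discriminant (8)² - 4·(41) = -100 < 0, so r = -4 ± 5i.
Hence x_h = C1*cos(5*t)*exp(-4*t) + C2*exp(-4*t)*sin(5*t).
Try x_p = A*exp(-5*t). Substituting into the equation and dividing by exp(-5*t) gives A = -1/26, so x_p = -exp(-5*t)/26.

x = -exp(-5*t)/26 + C1*cos(5*t)*exp(-4*t) + C2*exp(-4*t)*sin(5*t)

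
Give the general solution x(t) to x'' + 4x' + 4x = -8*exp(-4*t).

Characteristic equation r² + 4r + 4 = 0 has discriminant (4)² - 4·(4) = 0, so r = -2 is a repeated root.
Hence x_h = (C1 + C2*t)*exp(-2*t).
Try x_p = A*exp(-4*t). Substituting into the equation and dividing by exp(-4*t) gives A = -2, so x_p = -2*exp(-4*t).

x = -2*exp(-4*t) + C1*exp(-2*t) + C2*t*exp(-2*t)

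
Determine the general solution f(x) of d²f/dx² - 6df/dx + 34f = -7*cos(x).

Characteristic equation r² - 6r + 34 = 0 has discriminant (-6)² - 4·(34) = -100 < 0, so r = 3 ± 5i.
Hence f_h = C1*cos(5*x)*exp(3*x) + C2*exp(3*x)*sin(5*x).
Try f_p = A*cos(x) + B*sin(x). Substituting and equating the coefficients of cos(x) and sin(x) gives A = -77/375, B = 14/375, so f_p = -77*cos(x)/375 + 14*sin(x)/375.

f = -77*cos(x)/375 + 14*sin(x)/375 + C1*cos(5*x)*exp(3*x) + C2*exp(3*x)*sin(5*x)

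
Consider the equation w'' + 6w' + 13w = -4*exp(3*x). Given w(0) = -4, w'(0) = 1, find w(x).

Characteristic equation r² + 6r + 13 = 0 has discriminant (6)² - 4·(13) = -16 < 0, so r = -3 ± 2i.
Hence w_h = C1*cos(2*x)*exp(-3*x) + C2*exp(-3*x)*sin(2*x).
Try w_p = A*exp(3*x). Substituting into the equation and dividing by exp(3*x) gives A = -1/10, so w_p = -exp(3*x)/10.
General solution: w = -exp(3*x)/10 + C1*cos(2*x)*exp(-3*x) + C2*exp(-3*x)*sin(2*x).
Apply the initial conditions: w(0) = -1/10 + C1 = -4 and w'(0) = -3/10 - 3*C1 + 2*C2 = 1. Solving gives C1 = -39/10, C2 = -26/5.

w = -exp(3*x)/10 - 39*cos(2*x)*exp(-3*x)/10 - 26*exp(-3*x)*sin(2*x)/5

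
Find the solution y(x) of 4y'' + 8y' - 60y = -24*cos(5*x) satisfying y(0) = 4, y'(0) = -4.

y = -3*sin(5*x)/85 + 12*cos(5*x)/85 + 77*exp(-5*x)/40 + 263*exp(3*x)/136

Divide through by 4: y'' + 2y' - 15y = -6*cos(5*x).
Characteristic equation r² + 2r - 15 = 0 factors as (r - 3)(r + 5) = 0, so r = 3, -5.
Hence y_h = C1*exp(3*x) + C2*exp(-5*x).
Try y_p = A*cos(5*x) + B*sin(5*x). Substituting and equating the coefficients of cos(5x) and sin(5x) gives A = 12/85, B = -3/85, so y_p = -3*sin(5*x)/85 + 12*cos(5*x)/85.
General solution: y = -3*sin(5*x)/85 + 12*cos(5*x)/85 + C1*exp(3*x) + C2*exp(-5*x).
Apply the initial conditions: y(0) = 12/85 + C1 + C2 = 4 and y'(0) = -3/17 - 5*C2 + 3*C1 = -4. Solving gives C1 = 263/136, C2 = 77/40.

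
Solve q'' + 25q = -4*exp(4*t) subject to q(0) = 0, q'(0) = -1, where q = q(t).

q = -5*sin(5*t)/41 - 4*exp(4*t)/41 + 4*cos(5*t)/41

Characteristic equation r² + 25 = 0 has discriminant (0)² - 4·(25) = -100 < 0, so r = ± 5i.
Hence q_h = C1*cos(5*t) + C2*sin(5*t).
Try q_p = A*exp(4*t). Substituting into the equation and dividing by exp(4*t) gives A = -4/41, so q_p = -4*exp(4*t)/41.
General solution: q = -4*exp(4*t)/41 + C1*cos(5*t) + C2*sin(5*t).
Apply the initial conditions: q(0) = -4/41 + C1 = 0 and q'(0) = -16/41 + 5*C2 = -1. Solving gives C1 = 4/41, C2 = -5/41.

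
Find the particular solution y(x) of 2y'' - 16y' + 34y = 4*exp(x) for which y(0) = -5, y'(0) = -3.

y = exp(x)/5 - 26*cos(x)*exp(4*x)/5 + 88*exp(4*x)*sin(x)/5

Divide through by 2: y'' - 8y' + 17y = 2*exp(x).
Characteristic equation r² - 8r + 17 = 0 has discriminant (-8)² - 4·(17) = -4 < 0, so r = 4 ± i.
Hence y_h = C1*cos(x)*exp(4*x) + C2*exp(4*x)*sin(x).
Try y_p = A*exp(x). Substituting into the equation and dividing by exp(x) gives A = 1/5, so y_p = exp(x)/5.
General solution: y = exp(x)/5 + C1*cos(x)*exp(4*x) + C2*exp(4*x)*sin(x).
Apply the initial conditions: y(0) = 1/5 + C1 = -5 and y'(0) = 1/5 + C2 + 4*C1 = -3. Solving gives C1 = -26/5, C2 = 88/5.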